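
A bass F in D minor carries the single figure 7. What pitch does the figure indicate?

E

Counting 6 letter steps above F lands on E; in D minor, that letter is E.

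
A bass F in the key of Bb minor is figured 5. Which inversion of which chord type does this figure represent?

5 is shorthand for 5/3.
Intervals of 5/3 above the bass form a triad; the bass is the root, so this is root position.

triad, root position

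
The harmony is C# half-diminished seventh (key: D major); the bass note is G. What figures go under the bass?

4/3

G is the fifth of C# half-diminished seventh, so the chord is in second inversion.
A seventh chord in second inversion is figured 6/4/3, conventionally abbreviated 4/3.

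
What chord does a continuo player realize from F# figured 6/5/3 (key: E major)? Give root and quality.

The figures 6/5/3 indicate a seventh chord in first inversion.
In first inversion the root lies a sixth above the bass: a sixth above F# in E major is D#.
The chord tones are F#, A, C#, D#, giving D# half-diminished seventh.

D# half-diminished seventh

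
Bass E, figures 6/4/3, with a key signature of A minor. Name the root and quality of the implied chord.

The figures 6/4/3 indicate a seventh chord in second inversion.
In second inversion the root lies a fourth above the bass: a fourth above E in A minor is A.
The chord tones are E, G, A, C, giving A minor seventh.

A minor seventh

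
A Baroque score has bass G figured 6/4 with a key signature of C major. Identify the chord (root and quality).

The figures 6/4 indicate a triad in second inversion.
In second inversion the root lies a fourth above the bass: a fourth above G in C major is C.
The chord tones are G, C, E, giving C major.

C major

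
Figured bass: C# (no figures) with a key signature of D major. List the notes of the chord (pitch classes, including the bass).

An unfigured bass implies 5/3.
A third above C# in this key is E.
A fifth above C# in this key is G.
Together with the bass C#, this spells C# diminished in root position.

C#, E, G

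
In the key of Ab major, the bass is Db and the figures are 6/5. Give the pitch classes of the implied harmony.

The written figures 6/5 are shorthand for 6/5/3: the 3 is implied.
A third above Db in this key is F.
A fifth above Db in this key is Ab.
A sixth above Db in this key is Bb.
Together with the bass Db, this spells Bb minor seventh in first inversion.

Db, F, Ab, Bb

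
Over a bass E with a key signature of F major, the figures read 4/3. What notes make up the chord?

The written figures 4/3 are shorthand for 6/4/3: the 6 is implied.
A third above E in this key is G.
A fourth above E in this key is A.
A sixth above E in this key is C.
Together with the bass E, this spells A minor seventh in second inversion.

E, G, A, C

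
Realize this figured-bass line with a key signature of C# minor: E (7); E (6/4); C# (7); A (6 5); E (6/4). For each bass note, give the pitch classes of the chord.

E, G#, B, D# | E, A, C# | C#, E, G#, B | A, C#, E, F# | E, A, C#

E (7/5/3): E, G#, B, D#.
E (6/4): E, A, C#.
C# (7/5/3): C#, E, G#, B.
A (6/5/3): A, C#, E, F#.
E (6/4): E, A, C#.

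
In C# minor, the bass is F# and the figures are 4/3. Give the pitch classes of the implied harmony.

The written figures 4/3 are shorthand for 6/4/3: the 6 is implied.
A third above F# in this key is A.
A fourth above F# in this key is B.
A sixth above F# in this key is D#.
Together with the bass F#, this spells B dominant seventh in second inversion.

F#, A, B, D#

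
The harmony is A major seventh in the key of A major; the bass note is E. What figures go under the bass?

E is the fifth of A major seventh, so the chord is in second inversion.
A seventh chord in second inversion is figured 6/4/3, conventionally abbreviated 4/3.

4/3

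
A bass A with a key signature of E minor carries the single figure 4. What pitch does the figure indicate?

D

Counting 3 letter steps above A lands on D; in E minor, that letter is D.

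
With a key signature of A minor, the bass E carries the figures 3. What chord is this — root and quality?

E minor

The figures 3 indicate a triad in root position.
In root position the bass is the root, so the root is E.
The chord tones are E, G, B, giving E minor.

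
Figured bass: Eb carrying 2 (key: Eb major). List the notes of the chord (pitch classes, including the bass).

Eb, F, Ab, C

The written figures 2 are shorthand for 6/4/2: the 6/4 are implied.
A second above Eb in this key is F.
A fourth above Eb in this key is Ab.
A sixth above Eb in this key is C.
Together with the bass Eb, this spells F minor seventh in third inversion.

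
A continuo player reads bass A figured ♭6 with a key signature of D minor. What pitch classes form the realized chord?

The written figures ♭6 are shorthand for 6/3: the 3 is implied.
A third above A in this key is C.
A sixth above A in this key is F, lowered to Fb by the flat.

A, C, Fb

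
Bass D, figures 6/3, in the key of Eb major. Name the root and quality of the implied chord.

The figures 6/3 indicate a triad in first inversion.
In first inversion the root lies a sixth above the bass: a sixth above D in Eb major is Bb.
The chord tones are D, F, Bb, giving Bb major.

Bb major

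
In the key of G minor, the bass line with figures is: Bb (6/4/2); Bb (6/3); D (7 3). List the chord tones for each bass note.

Bb (6/4/2): Bb, C, Eb, G.
Bb (6/3): Bb, D, G.
D (7/5/3): D, F, A, C.

Bb, C, Eb, G | Bb, D, G | D, F, A, C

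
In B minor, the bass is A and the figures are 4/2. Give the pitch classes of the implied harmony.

A, B, D, F#

The written figures 4/2 are shorthand for 6/4/2: the 6 is implied.
A second above A in this key is B.
A fourth above A in this key is D.
A sixth above A in this key is F#.
Together with the bass A, this spells B minor seventh in third inversion.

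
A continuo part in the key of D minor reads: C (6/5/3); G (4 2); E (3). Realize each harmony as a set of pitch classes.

C, E, G, A | G, A, C, E | E, G, Bb

C (6/5/3): C, E, G, A.
G (6/4/2): G, A, C, E.
E (5/3): E, G, Bb.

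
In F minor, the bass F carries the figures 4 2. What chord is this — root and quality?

G half-diminished seventh

The figures 4 2 indicate a seventh chord in third inversion.
In third inversion the root lies a second above the bass: a second above F in F minor is G.
The chord tones are F, G, Bb, Db, giving G half-diminished seventh.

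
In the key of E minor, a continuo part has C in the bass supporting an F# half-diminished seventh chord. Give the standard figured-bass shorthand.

C is the fifth of F# half-diminished seventh, so the chord is in second inversion.
A seventh chord in second inversion is figured 6/4/3, conventionally abbreviated 4/3.

4/3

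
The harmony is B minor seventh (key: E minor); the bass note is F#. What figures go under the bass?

F# is the fifth of B minor seventh, so the chord is in second inversion.
A seventh chord in second inversion is figured 6/4/3, conventionally abbreviated 4/3.

4/3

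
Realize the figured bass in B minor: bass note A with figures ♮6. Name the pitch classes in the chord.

The written figures ♮6 are shorthand for 6/3: the 3 is implied.
A third above A in this key is C#.
A sixth above A in this key is F#, made natural (F) by the ♮ figure.
Together with the bass A, this spells F augmented in first inversion.

A, C#, F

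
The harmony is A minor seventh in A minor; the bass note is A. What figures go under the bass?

7

A is the root of A minor seventh, so the chord is in root position.
A seventh chord in root position is figured 7/5/3, conventionally abbreviated 7.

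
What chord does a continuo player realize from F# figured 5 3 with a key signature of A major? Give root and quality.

The figures 5 3 indicate a triad in root position.
In root position the bass is the root, so the root is F#.
The chord tones are F#, A, C#, giving F# minor.

F# minor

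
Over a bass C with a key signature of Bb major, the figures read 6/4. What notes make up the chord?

C, F, A

A fourth above C in this key is F.
A sixth above C in this key is A.
Together with the bass C, this spells F major in second inversion.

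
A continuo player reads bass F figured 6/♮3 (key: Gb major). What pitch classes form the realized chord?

A third above F in this key is Ab, made natural (A) by the ♮ figure.
A sixth above F in this key is Db.
Together with the bass F, this spells Db augmented in first inversion.

F, A, Db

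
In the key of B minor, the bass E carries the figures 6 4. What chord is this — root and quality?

A major

The figures 6 4 indicate a triad in second inversion.
In second inversion the root lies a fourth above the bass: a fourth above E in B minor is A.
The chord tones are E, A, C#, giving A major.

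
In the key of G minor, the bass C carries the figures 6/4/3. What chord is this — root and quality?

F dominant seventh

The figures 6/4/3 indicate a seventh chord in second inversion.
In second inversion the root lies a fourth above the bass: a fourth above C in G minor is F.
The chord tones are C, Eb, F, A, giving F dominant seventh.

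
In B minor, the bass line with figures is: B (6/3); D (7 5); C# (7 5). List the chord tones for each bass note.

B (6/3): B, D, G.
D (7/5/3): D, F#, A, C#.
C# (7/5/3): C#, E, G, B.

B, D, G | D, F#, A, C# | C#, E, G, B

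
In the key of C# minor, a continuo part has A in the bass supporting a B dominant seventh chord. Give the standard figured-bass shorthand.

A is the seventh of B dominant seventh, so the chord is in third inversion.
A seventh chord in third inversion is figured 6/4/2, conventionally abbreviated 4/2.

4/2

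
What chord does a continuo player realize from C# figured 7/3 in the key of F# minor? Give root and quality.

The figures 7/3 indicate a seventh chord in root position.
In root position the bass is the root, so the root is C#.
The chord tones are C#, E, G#, B, giving C# minor seventh.

C# minor seventh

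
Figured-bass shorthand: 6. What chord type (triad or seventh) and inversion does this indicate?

triad, first inversion

6 is shorthand for 6/3.
Intervals of 6/3 above the bass form a triad; the bass is the third, so this is first inversion.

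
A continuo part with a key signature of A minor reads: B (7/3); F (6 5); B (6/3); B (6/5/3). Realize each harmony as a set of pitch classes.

B, D, F, A | F, A, C, D | B, D, G | B, D, F, G

B (7/5/3): B, D, F, A.
F (6/5/3): F, A, C, D.
B (6/3): B, D, G.
B (6/5/3): B, D, F, G.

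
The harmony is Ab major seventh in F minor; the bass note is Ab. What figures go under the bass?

Ab is the root of Ab major seventh, so the chord is in root position.
A seventh chord in root position is figured 7/5/3, conventionally abbreviated 7.

7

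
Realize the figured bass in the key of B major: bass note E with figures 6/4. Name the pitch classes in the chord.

A fourth above E in this key is A#.
A sixth above E in this key is C#.
Together with the bass E, this spells A# diminished in second inversion.

E, A#, C#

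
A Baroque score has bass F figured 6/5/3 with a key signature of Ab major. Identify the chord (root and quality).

The figures 6/5/3 indicate a seventh chord in first inversion.
In first inversion the root lies a sixth above the bass: a sixth above F in Ab major is Db.
The chord tones are F, Ab, C, Db, giving Db major seventh.

Db major seventh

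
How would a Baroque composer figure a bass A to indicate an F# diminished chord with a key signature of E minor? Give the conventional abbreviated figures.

6

A is the third of F# diminished, so the chord is in first inversion.
A triad in first inversion is figured 6/3, conventionally abbreviated 6.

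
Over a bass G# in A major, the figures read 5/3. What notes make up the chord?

G#, B, D

A third above G# in this key is B.
A fifth above G# in this key is D.
Together with the bass G#, this spells G# diminished in root position.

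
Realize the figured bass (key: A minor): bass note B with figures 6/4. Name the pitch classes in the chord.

A fourth above B in this key is E.
A sixth above B in this key is G.
Together with the bass B, this spells E minor in second inversion.

B, E, G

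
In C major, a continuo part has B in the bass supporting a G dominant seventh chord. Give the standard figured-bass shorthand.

B is the third of G dominant seventh, so the chord is in first inversion.
A seventh chord in first inversion is figured 6/5/3, conventionally abbreviated 6/5.

6/5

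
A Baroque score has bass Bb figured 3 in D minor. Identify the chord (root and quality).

Bb major

The figures 3 indicate a triad in root position.
In root position the bass is the root, so the root is Bb.
The chord tones are Bb, D, F, giving Bb major.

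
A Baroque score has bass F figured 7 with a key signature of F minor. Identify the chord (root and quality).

The figures 7 indicate a seventh chord in root position.
In root position the bass is the root, so the root is F.
The chord tones are F, Ab, C, Eb, giving F minor seventh.

F minor seventh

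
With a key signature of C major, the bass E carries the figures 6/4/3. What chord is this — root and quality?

The figures 6/4/3 indicate a seventh chord in second inversion.
In second inversion the root lies a fourth above the bass: a fourth above E in C major is A.
The chord tones are E, G, A, C, giving A minor seventh.

A minor seventh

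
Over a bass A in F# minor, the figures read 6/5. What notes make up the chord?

The written figures 6/5 are shorthand for 6/5/3: the 3 is implied.
A third above A in this key is C#.
A fifth above A in this key is E.
A sixth above A in this key is F#.
Together with the bass A, this spells F# minor seventh in first inversion.

A, C#, E, F#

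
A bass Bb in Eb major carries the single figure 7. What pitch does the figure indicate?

Counting 6 letter steps above Bb lands on A; in Eb major, that letter is Ab.

Ab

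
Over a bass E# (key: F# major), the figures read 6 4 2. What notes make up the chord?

E#, F#, A#, C#

A second above E# in this key is F#.
A fourth above E# in this key is A#.
A sixth above E# in this key is C#.
Together with the bass E#, this spells F# major seventh in third inversion.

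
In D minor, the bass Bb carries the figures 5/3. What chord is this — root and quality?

Bb major

The figures 5/3 indicate a triad in root position.
In root position the bass is the root, so the root is Bb.
The chord tones are Bb, D, F, giving Bb major.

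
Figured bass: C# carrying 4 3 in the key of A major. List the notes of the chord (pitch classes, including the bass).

C#, E, F#, A

The written figures 4 3 are shorthand for 6/4/3: the 6 is implied.
A third above C# in this key is E.
A fourth above C# in this key is F#.
A sixth above C# in this key is A.
Together with the bass C#, this spells F# minor seventh in second inversion.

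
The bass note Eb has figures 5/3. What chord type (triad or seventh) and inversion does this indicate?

triad, root position

Intervals of 5/3 above the bass form a triad; the bass is the root, so this is root position.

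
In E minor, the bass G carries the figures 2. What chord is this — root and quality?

A minor seventh

The figures 2 indicate a seventh chord in third inversion.
In third inversion the root lies a second above the bass: a second above G in E minor is A.
The chord tones are G, A, C, E, giving A minor seventh.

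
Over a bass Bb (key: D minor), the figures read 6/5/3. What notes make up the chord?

A third above Bb in this key is D.
A fifth above Bb in this key is F.
A sixth above Bb in this key is G.
Together with the bass Bb, this spells G minor seventh in first inversion.

Bb, D, F, G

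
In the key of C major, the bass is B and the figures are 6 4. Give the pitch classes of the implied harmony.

A fourth above B in this key is E.
A sixth above B in this key is G.
Together with the bass B, this spells E minor in second inversion.

B, E, G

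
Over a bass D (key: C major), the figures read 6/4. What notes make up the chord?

A fourth above D in this key is G.
A sixth above D in this key is B.
Together with the bass D, this spells G major in second inversion.

D, G, B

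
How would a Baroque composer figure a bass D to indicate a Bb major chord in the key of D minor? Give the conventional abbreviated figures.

D is the third of Bb major, so the chord is in first inversion.
A triad in first inversion is figured 6/3, conventionally abbreviated 6.

6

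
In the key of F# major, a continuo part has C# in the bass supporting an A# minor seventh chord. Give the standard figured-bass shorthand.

C# is the third of A# minor seventh, so the chord is in first inversion.
A seventh chord in first inversion is figured 6/5/3, conventionally abbreviated 6/5.

6/5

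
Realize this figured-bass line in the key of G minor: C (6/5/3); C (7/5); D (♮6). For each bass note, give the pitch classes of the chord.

C (6/5/3): C, Eb, G, A.
C (7/5/3): C, Eb, G, Bb.
D (♮6/3): D, F, B.

C, Eb, G, A | C, Eb, G, Bb | D, F, B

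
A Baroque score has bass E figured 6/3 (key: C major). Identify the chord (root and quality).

The figures 6/3 indicate a triad in first inversion.
In first inversion the root lies a sixth above the bass: a sixth above E in C major is C.
The chord tones are E, G, C, giving C major.

C major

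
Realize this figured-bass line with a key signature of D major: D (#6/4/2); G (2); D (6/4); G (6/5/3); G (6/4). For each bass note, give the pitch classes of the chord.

D (#6/4/2): D, E, G, B#.
G (6/4/2): G, A, C#, E.
D (6/4): D, G, B.
G (6/5/3): G, B, D, E.
G (6/4): G, C#, E.

D, E, G, B# | G, A, C#, E | D, G, B | G, B, D, E | G, C#, E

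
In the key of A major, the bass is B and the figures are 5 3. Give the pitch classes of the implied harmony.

A third above B in this key is D.
A fifth above B in this key is F#.
Together with the bass B, this spells B minor in root position.

B, D, F#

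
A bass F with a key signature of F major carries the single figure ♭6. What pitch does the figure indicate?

Db

Counting 5 letter steps above F lands on D; in F major, that letter is D.
The b6 figure lowers it a semitone, giving Db.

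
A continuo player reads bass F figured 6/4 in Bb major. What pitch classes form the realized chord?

A fourth above F in this key is Bb.
A sixth above F in this key is D.
Together with the bass F, this spells Bb major in second inversion.

F, Bb, D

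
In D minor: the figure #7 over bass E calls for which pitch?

Counting 6 letter steps above E lands on D; in D minor, that letter is D.
The #7 figure raises it a semitone, giving D#.

D#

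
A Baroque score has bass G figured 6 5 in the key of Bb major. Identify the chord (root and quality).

Eb major seventh

The figures 6 5 indicate a seventh chord in first inversion.
In first inversion the root lies a sixth above the bass: a sixth above G in Bb major is Eb.
The chord tones are G, Bb, D, Eb, giving Eb major seventh.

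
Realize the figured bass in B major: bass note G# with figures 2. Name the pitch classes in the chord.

The written figures 2 are shorthand for 6/4/2: the 6/4 are implied.
A second above G# in this key is A#.
A fourth above G# in this key is C#.
A sixth above G# in this key is E.
Together with the bass G#, this spells A# half-diminished seventh in third inversion.

G#, A#, C#, E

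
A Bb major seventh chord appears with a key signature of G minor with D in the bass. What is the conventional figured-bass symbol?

D is the third of Bb major seventh, so the chord is in first inversion.
A seventh chord in first inversion is figured 6/5/3, conventionally abbreviated 6/5.

6/5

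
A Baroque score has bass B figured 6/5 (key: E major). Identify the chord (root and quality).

G# minor seventh

The figures 6/5 indicate a seventh chord in first inversion.
In first inversion the root lies a sixth above the bass: a sixth above B in E major is G#.
The chord tones are B, D#, F#, G#, giving G# minor seventh.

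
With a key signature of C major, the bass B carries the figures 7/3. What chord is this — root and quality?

B half-diminished seventh

The figures 7/3 indicate a seventh chord in root position.
In root position the bass is the root, so the root is B.
The chord tones are B, D, F, A, giving B half-diminished seventh.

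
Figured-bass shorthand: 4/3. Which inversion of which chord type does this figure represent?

4/3 is shorthand for 6/4/3.
Intervals of 6/4/3 above the bass form a seventh chord; the bass is the fifth, so this is second inversion.

seventh chord, second inversion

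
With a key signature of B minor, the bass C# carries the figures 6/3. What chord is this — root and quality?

The figures 6/3 indicate a triad in first inversion.
In first inversion the root lies a sixth above the bass: a sixth above C# in B minor is A.
The chord tones are C#, E, A, giving A major.

A major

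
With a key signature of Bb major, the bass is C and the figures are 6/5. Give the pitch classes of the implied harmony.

C, Eb, G, A

The written figures 6/5 are shorthand for 6/5/3: the 3 is implied.
A third above C in this key is Eb.
A fifth above C in this key is G.
A sixth above C in this key is A.
Together with the bass C, this spells A half-diminished seventh in first inversion.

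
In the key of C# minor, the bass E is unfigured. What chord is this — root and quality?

E major

An unfigured bass indicates a triad in root position.
In root position the bass is the root, so the root is E.
The chord tones are E, G#, B, giving E major.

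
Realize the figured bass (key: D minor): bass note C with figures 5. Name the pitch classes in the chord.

The written figures 5 are shorthand for 5/3: the 3 is implied.
A third above C in this key is E.
A fifth above C in this key is G.
Together with the bass C, this spells C major in root position.

C, E, G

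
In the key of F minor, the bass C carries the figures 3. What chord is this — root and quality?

The figures 3 indicate a triad in root position.
In root position the bass is the root, so the root is C.
The chord tones are C, Eb, G, giving C minor.

C minor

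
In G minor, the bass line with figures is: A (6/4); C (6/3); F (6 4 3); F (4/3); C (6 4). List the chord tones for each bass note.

A, D, F | C, Eb, A | F, A, Bb, D | F, A, Bb, D | C, F, A

A (6/4): A, D, F.
C (6/3): C, Eb, A.
F (6/4/3): F, A, Bb, D.
F (6/4/3): F, A, Bb, D.
C (6/4): C, F, A.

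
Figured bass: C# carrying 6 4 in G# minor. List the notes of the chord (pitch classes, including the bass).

C#, F#, A#

A fourth above C# in this key is F#.
A sixth above C# in this key is A#.
Together with the bass C#, this spells F# major in second inversion.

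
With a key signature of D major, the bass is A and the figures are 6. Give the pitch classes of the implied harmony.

The written figures 6 are shorthand for 6/3: the 3 is implied.
A third above A in this key is C#.
A sixth above A in this key is F#.
Together with the bass A, this spells F# minor in first inversion.

A, C#, F#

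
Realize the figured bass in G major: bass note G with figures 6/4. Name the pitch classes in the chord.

G, C, E

A fourth above G in this key is C.
A sixth above G in this key is E.
Together with the bass G, this spells C major in second inversion.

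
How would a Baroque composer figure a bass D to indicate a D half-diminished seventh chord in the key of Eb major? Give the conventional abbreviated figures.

D is the root of D half-diminished seventh, so the chord is in root position.
A seventh chord in root position is figured 7/5/3, conventionally abbreviated 7.

7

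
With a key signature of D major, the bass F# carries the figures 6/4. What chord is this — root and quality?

The figures 6/4 indicate a triad in second inversion.
In second inversion the root lies a fourth above the bass: a fourth above F# in D major is B.
The chord tones are F#, B, D, giving B minor.

B minor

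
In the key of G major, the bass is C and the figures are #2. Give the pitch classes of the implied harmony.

The written figures #2 are shorthand for 6/4/2: the 6/4 are implied.
A second above C in this key is D, raised to D# by the sharp.
A fourth above C in this key is F#.
A sixth above C in this key is A.
Together with the bass C, this spells D# diminished seventh in third inversion.

C, D#, F#, A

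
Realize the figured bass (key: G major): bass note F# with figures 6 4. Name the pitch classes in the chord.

F#, B, D

A fourth above F# in this key is B.
A sixth above F# in this key is D.
Together with the bass F#, this spells B minor in second inversion.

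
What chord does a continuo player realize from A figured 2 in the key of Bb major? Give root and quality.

The figures 2 indicate a seventh chord in third inversion.
In third inversion the root lies a second above the bass: a second above A in Bb major is Bb.
The chord tones are A, Bb, D, F, giving Bb major seventh.

Bb major seventh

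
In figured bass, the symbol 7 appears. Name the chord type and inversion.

7 is shorthand for 7/5/3.
Intervals of 7/5/3 above the bass form a seventh chord; the bass is the root, so this is root position.

seventh chord, root position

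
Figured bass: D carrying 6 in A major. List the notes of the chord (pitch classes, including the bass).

D, F#, B

The written figures 6 are shorthand for 6/3: the 3 is implied.
A third above D in this key is F#.
A sixth above D in this key is B.
Together with the bass D, this spells B minor in first inversion.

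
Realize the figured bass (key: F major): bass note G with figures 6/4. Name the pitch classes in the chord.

A fourth above G in this key is C.
A sixth above G in this key is E.
Together with the bass G, this spells C major in second inversion.

G, C, E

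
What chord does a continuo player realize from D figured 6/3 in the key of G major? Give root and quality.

B minor

The figures 6/3 indicate a triad in first inversion.
In first inversion the root lies a sixth above the bass: a sixth above D in G major is B.
The chord tones are D, F#, B, giving B minor.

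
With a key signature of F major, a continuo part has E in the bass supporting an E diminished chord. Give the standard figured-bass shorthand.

no figures

E is the root of E diminished, so the chord is in root position.
A triad in root position is figured 5/3, conventionally abbreviated (no figures — root-position triad).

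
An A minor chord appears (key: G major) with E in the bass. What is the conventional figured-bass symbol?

E is the fifth of A minor, so the chord is in second inversion.
A triad in second inversion is figured 6/4, conventionally abbreviated 6/4.

6/4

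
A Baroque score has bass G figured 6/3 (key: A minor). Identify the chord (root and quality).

E minor

The figures 6/3 indicate a triad in first inversion.
In first inversion the root lies a sixth above the bass: a sixth above G in A minor is E.
The chord tones are G, B, E, giving E minor.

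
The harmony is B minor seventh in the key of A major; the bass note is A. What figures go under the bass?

4/2

A is the seventh of B minor seventh, so the chord is in third inversion.
A seventh chord in third inversion is figured 6/4/2, conventionally abbreviated 4/2.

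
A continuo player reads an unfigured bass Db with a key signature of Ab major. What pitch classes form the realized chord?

An unfigured bass implies 5/3.
A third above Db in this key is F.
A fifth above Db in this key is Ab.
Together with the bass Db, this spells Db major in root position.

Db, F, Ab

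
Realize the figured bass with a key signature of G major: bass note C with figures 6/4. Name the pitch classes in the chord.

C, F#, A

A fourth above C in this key is F#.
A sixth above C in this key is A.
Together with the bass C, this spells F# diminished in second inversion.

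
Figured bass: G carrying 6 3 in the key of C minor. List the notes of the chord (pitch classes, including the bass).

G, Bb, Eb

A third above G in this key is Bb.
A sixth above G in this key is Eb.
Together with the bass G, this spells Eb major in first inversion.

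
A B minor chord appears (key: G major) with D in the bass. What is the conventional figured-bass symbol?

D is the third of B minor, so the chord is in first inversion.
A triad in first inversion is figured 6/3, conventionally abbreviated 6.

6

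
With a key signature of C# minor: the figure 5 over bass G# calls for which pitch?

Counting 4 letter steps above G# lands on D; in C# minor, that letter is D#.

D#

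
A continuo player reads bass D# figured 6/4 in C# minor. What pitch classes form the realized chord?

D#, G#, B

A fourth above D# in this key is G#.
A sixth above D# in this key is B.
Together with the bass D#, this spells G# minor in second inversion.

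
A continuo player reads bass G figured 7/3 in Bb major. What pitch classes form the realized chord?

The written figures 7/3 are shorthand for 7/5/3: the 5 is implied.
A third above G in this key is Bb.
A fifth above G in this key is D.
A seventh above G in this key is F.
Together with the bass G, this spells G minor seventh in root position.

G, Bb, D, F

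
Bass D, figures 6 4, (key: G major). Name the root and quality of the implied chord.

G major

The figures 6 4 indicate a triad in second inversion.
In second inversion the root lies a fourth above the bass: a fourth above D in G major is G.
The chord tones are D, G, B, giving G major.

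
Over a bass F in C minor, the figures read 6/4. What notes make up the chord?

A fourth above F in this key is Bb.
A sixth above F in this key is D.
Together with the bass F, this spells Bb major in second inversion.

F, Bb, D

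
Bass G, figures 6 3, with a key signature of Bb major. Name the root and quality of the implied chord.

The figures 6 3 indicate a triad in first inversion.
In first inversion the root lies a sixth above the bass: a sixth above G in Bb major is Eb.
The chord tones are G, Bb, Eb, giving Eb major.

Eb major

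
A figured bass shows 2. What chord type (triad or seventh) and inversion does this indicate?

seventh chord, third inversion

2 is shorthand for 6/4/2.
Intervals of 6/4/2 above the bass form a seventh chord; the bass is the seventh, so this is third inversion.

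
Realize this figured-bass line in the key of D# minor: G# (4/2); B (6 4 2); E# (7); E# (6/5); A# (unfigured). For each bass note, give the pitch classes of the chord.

G# (6/4/2): G#, A#, C#, E#.
B (6/4/2): B, C#, E#, G#.
E# (7/5/3): E#, G#, B, D#.
E# (6/5/3): E#, G#, B, C#.
A# (5/3): A#, C#, E#.

G#, A#, C#, E# | B, C#, E#, G# | E#, G#, B, D# | E#, G#, B, C# | A#, C#, E#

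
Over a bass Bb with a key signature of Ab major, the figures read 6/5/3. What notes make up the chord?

A third above Bb in this key is Db.
A fifth above Bb in this key is F.
A sixth above Bb in this key is G.
Together with the bass Bb, this spells G half-diminished seventh in first inversion.

Bb, Db, F, G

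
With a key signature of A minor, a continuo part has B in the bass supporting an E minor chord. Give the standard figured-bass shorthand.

B is the fifth of E minor, so the chord is in second inversion.
A triad in second inversion is figured 6/4, conventionally abbreviated 6/4.

6/4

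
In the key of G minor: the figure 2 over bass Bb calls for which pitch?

Counting 1 letter step above Bb lands on C; in G minor, that letter is C.

C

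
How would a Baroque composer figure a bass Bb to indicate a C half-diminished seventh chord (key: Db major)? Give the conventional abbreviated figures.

4/2

Bb is the seventh of C half-diminished seventh, so the chord is in third inversion.
A seventh chord in third inversion is figured 6/4/2, conventionally abbreviated 4/2.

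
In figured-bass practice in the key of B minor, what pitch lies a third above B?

Counting 2 letter steps above B lands on D; in B minor, that letter is D.

D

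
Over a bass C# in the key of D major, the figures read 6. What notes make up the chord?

C#, E, A

The written figures 6 are shorthand for 6/3: the 3 is implied.
A third above C# in this key is E.
A sixth above C# in this key is A.
Together with the bass C#, this spells A major in first inversion.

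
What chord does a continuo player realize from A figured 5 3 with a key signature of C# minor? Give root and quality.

The figures 5 3 indicate a triad in root position.
In root position the bass is the root, so the root is A.
The chord tones are A, C#, E, giving A major.

A major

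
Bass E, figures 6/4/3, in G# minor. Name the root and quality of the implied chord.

The figures 6/4/3 indicate a seventh chord in second inversion.
In second inversion the root lies a fourth above the bass: a fourth above E in G# minor is A#.
The chord tones are E, G#, A#, C#, giving A# half-diminished seventh.

A# half-diminished seventh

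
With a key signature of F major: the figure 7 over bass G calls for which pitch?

F

Counting 6 letter steps above G lands on F; in F major, that letter is F.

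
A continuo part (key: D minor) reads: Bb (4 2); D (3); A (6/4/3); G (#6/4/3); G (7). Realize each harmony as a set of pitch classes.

Bb, C, E, G | D, F, A | A, C, D, F | G, Bb, C, E# | G, Bb, D, F

Bb (6/4/2): Bb, C, E, G.
D (5/3): D, F, A.
A (6/4/3): A, C, D, F.
G (#6/4/3): G, Bb, C, E#.
G (7/5/3): G, Bb, D, F.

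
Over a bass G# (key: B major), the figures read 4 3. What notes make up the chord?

The written figures 4 3 are shorthand for 6/4/3: the 6 is implied.
A third above G# in this key is B.
A fourth above G# in this key is C#.
A sixth above G# in this key is E.
Together with the bass G#, this spells C# minor seventh in second inversion.

G#, B, C#, E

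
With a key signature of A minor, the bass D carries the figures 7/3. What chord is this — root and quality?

The figures 7/3 indicate a seventh chord in root position.
In root position the bass is the root, so the root is D.
The chord tones are D, F, A, C, giving D minor seventh.

D minor seventh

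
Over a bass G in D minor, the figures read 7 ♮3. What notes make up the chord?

The written figures 7 ♮3 are shorthand for 7/5/3: the 5 is implied.
A third above G in this key is Bb, made natural (B) by the ♮ figure.
A fifth above G in this key is D.
A seventh above G in this key is F.
Together with the bass G, this spells G dominant seventh in root position.

G, B, D, F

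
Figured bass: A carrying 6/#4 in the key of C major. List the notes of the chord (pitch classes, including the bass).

A, D#, F

A fourth above A in this key is D, raised to D# by the sharp.
A sixth above A in this key is F.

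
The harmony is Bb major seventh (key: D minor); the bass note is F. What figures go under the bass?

F is the fifth of Bb major seventh, so the chord is in second inversion.
A seventh chord in second inversion is figured 6/4/3, conventionally abbreviated 4/3.

4/3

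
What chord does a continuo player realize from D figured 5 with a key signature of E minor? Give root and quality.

The figures 5 indicate a triad in root position.
In root position the bass is the root, so the root is D.
The chord tones are D, F#, A, giving D major.

D major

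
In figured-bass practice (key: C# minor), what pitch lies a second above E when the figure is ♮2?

F

Counting 1 letter step above E lands on F; in C# minor, that letter is F#.
The ♮2 figure makes it natural, giving F.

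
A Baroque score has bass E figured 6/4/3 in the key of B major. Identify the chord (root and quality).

A# half-diminished seventh

The figures 6/4/3 indicate a seventh chord in second inversion.
In second inversion the root lies a fourth above the bass: a fourth above E in B major is A#.
The chord tones are E, G#, A#, C#, giving A# half-diminished seventh.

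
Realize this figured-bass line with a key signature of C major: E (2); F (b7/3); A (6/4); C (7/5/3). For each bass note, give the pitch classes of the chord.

E (6/4/2): E, F, A, C.
F (b7/5/3): F, A, C, Eb.
A (6/4): A, D, F.
C (7/5/3): C, E, G, B.

E, F, A, C | F, A, C, Eb | A, D, F | C, E, G, B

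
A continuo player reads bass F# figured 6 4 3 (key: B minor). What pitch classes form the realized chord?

F#, A, B, D

A third above F# in this key is A.
A fourth above F# in this key is B.
A sixth above F# in this key is D.
Together with the bass F#, this spells B minor seventh in second inversion.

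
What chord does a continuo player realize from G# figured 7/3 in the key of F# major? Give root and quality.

G# minor seventh

The figures 7/3 indicate a seventh chord in root position.
In root position the bass is the root, so the root is G#.
The chord tones are G#, B, D#, F#, giving G# minor seventh.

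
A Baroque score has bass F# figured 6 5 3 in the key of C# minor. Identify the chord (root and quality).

D# half-diminished seventh

The figures 6 5 3 indicate a seventh chord in first inversion.
In first inversion the root lies a sixth above the bass: a sixth above F# in C# minor is D#.
The chord tones are F#, A, C#, D#, giving D# half-diminished seventh.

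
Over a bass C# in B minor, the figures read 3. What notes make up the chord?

The written figures 3 are shorthand for 5/3: the 5 is implied.
A third above C# in this key is E.
A fifth above C# in this key is G.
Together with the bass C#, this spells C# diminished in root position.

C#, E, G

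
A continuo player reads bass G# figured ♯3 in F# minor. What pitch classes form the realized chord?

G#, B#, D

The written figures ♯3 are shorthand for 5/3: the 5 is implied.
A third above G# in this key is B, raised to B# by the sharp.
A fifth above G# in this key is D.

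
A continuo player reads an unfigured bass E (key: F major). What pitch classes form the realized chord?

E, G, Bb

An unfigured bass implies 5/3.
A third above E in this key is G.
A fifth above E in this key is Bb.
Together with the bass E, this spells E diminished in root position.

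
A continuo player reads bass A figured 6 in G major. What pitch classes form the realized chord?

The written figures 6 are shorthand for 6/3: the 3 is implied.
A third above A in this key is C.
A sixth above A in this key is F#.
Together with the bass A, this spells F# diminished in first inversion.

A, C, F#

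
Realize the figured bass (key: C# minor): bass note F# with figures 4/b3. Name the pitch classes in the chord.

F#, Ab, B, D#

The written figures 4/b3 are shorthand for 6/4/3: the 6 is implied.
A third above F# in this key is A, lowered to Ab by the flat.
A fourth above F# in this key is B.
A sixth above F# in this key is D#.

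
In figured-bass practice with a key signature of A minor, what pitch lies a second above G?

Counting 1 letter step above G lands on A; in A minor, that letter is A.

A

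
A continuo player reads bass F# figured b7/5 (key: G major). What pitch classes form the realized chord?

F#, A, C, Eb

The written figures b7/5 are shorthand for 7/5/3: the 3 is implied.
A third above F# in this key is A.
A fifth above F# in this key is C.
A seventh above F# in this key is E, lowered to Eb by the flat.
Together with the bass F#, this spells F# diminished seventh in root position.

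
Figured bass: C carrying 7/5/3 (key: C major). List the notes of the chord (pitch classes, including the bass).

C, E, G, B

A third above C in this key is E.
A fifth above C in this key is G.
A seventh above C in this key is B.
Together with the bass C, this spells C major seventh in root position.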